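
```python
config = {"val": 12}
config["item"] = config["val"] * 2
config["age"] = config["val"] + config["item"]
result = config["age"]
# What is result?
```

Answer: 36

Derivation:
Trace (tracking result):
config = {'val': 12}  # -> config = {'val': 12}
config['item'] = config['val'] * 2  # -> config = {'val': 12, 'item': 24}
config['age'] = config['val'] + config['item']  # -> config = {'val': 12, 'item': 24, 'age': 36}
result = config['age']  # -> result = 36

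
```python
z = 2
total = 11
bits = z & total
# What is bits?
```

Answer: 2

Derivation:
Trace (tracking bits):
z = 2  # -> z = 2
total = 11  # -> total = 11
bits = z & total  # -> bits = 2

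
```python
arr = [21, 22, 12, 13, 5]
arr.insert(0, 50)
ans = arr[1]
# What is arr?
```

Trace (tracking arr):
arr = [21, 22, 12, 13, 5]  # -> arr = [21, 22, 12, 13, 5]
arr.insert(0, 50)  # -> arr = [50, 21, 22, 12, 13, 5]
ans = arr[1]  # -> ans = 21

Answer: [50, 21, 22, 12, 13, 5]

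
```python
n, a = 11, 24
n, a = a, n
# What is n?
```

Trace (tracking n):
n, a = (11, 24)  # -> n = 11, a = 24
n, a = (a, n)  # -> n = 24, a = 11

Answer: 24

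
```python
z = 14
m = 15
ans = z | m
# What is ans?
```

Answer: 15

Derivation:
Trace (tracking ans):
z = 14  # -> z = 14
m = 15  # -> m = 15
ans = z | m  # -> ans = 15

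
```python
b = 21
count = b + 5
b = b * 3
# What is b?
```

Trace (tracking b):
b = 21  # -> b = 21
count = b + 5  # -> count = 26
b = b * 3  # -> b = 63

Answer: 63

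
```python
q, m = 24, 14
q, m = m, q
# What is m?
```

Trace (tracking m):
q, m = (24, 14)  # -> q = 24, m = 14
q, m = (m, q)  # -> q = 14, m = 24

Answer: 24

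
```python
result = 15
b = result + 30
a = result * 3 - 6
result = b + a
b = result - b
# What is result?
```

Trace (tracking result):
result = 15  # -> result = 15
b = result + 30  # -> b = 45
a = result * 3 - 6  # -> a = 39
result = b + a  # -> result = 84
b = result - b  # -> b = 39

Answer: 84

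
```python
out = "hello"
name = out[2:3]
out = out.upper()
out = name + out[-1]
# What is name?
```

Trace (tracking name):
out = 'hello'  # -> out = 'hello'
name = out[2:3]  # -> name = 'l'
out = out.upper()  # -> out = 'HELLO'
out = name + out[-1]  # -> out = 'lO'

Answer: 'l'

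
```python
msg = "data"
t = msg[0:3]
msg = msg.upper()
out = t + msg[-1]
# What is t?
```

Answer: 'dat'

Derivation:
Trace (tracking t):
msg = 'data'  # -> msg = 'data'
t = msg[0:3]  # -> t = 'dat'
msg = msg.upper()  # -> msg = 'DATA'
out = t + msg[-1]  # -> out = 'datA'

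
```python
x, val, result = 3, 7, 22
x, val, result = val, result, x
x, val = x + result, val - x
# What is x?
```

Answer: 10

Derivation:
Trace (tracking x):
x, val, result = (3, 7, 22)  # -> x = 3, val = 7, result = 22
x, val, result = (val, result, x)  # -> x = 7, val = 22, result = 3
x, val = (x + result, val - x)  # -> x = 10, val = 15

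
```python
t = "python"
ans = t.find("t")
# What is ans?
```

Trace (tracking ans):
t = 'python'  # -> t = 'python'
ans = t.find('t')  # -> ans = 2

Answer: 2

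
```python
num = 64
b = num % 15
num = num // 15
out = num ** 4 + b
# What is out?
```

Answer: 260

Derivation:
Trace (tracking out):
num = 64  # -> num = 64
b = num % 15  # -> b = 4
num = num // 15  # -> num = 4
out = num ** 4 + b  # -> out = 260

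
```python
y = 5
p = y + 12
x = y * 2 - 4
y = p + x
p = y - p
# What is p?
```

Answer: 6

Derivation:
Trace (tracking p):
y = 5  # -> y = 5
p = y + 12  # -> p = 17
x = y * 2 - 4  # -> x = 6
y = p + x  # -> y = 23
p = y - p  # -> p = 6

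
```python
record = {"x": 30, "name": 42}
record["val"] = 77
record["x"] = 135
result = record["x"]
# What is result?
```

Trace (tracking result):
record = {'x': 30, 'name': 42}  # -> record = {'x': 30, 'name': 42}
record['val'] = 77  # -> record = {'x': 30, 'name': 42, 'val': 77}
record['x'] = 135  # -> record = {'x': 135, 'name': 42, 'val': 77}
result = record['x']  # -> result = 135

Answer: 135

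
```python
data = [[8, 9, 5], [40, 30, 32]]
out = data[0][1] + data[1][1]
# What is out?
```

Trace (tracking out):
data = [[8, 9, 5], [40, 30, 32]]  # -> data = [[8, 9, 5], [40, 30, 32]]
out = data[0][1] + data[1][1]  # -> out = 39

Answer: 39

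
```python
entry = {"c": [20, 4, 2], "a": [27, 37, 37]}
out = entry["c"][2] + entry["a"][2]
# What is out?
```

Trace (tracking out):
entry = {'c': [20, 4, 2], 'a': [27, 37, 37]}  # -> entry = {'c': [20, 4, 2], 'a': [27, 37, 37]}
out = entry['c'][2] + entry['a'][2]  # -> out = 39

Answer: 39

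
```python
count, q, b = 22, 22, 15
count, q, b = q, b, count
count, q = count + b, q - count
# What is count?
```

Trace (tracking count):
count, q, b = (22, 22, 15)  # -> count = 22, q = 22, b = 15
count, q, b = (q, b, count)  # -> count = 22, q = 15, b = 22
count, q = (count + b, q - count)  # -> count = 44, q = -7

Answer: 44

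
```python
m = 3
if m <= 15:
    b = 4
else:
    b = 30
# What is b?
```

Trace (tracking b):
m = 3  # -> m = 3
if m <= 15:  # condition is True
    b = 4  # -> b = 4

Answer: 4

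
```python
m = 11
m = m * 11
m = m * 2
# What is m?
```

Trace (tracking m):
m = 11  # -> m = 11
m = m * 11  # -> m = 121
m = m * 2  # -> m = 242

Answer: 242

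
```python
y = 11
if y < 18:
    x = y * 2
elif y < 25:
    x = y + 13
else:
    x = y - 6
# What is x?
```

Trace (tracking x):
y = 11  # -> y = 11
if y < 18:  # condition is True
    x = y * 2  # -> x = 22

Answer: 22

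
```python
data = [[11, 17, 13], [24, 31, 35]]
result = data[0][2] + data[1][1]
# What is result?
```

Trace (tracking result):
data = [[11, 17, 13], [24, 31, 35]]  # -> data = [[11, 17, 13], [24, 31, 35]]
result = data[0][2] + data[1][1]  # -> result = 44

Answer: 44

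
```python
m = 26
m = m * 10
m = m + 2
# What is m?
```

Answer: 262

Derivation:
Trace (tracking m):
m = 26  # -> m = 26
m = m * 10  # -> m = 260
m = m + 2  # -> m = 262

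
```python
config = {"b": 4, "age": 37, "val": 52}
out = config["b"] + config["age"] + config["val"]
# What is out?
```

Answer: 93

Derivation:
Trace (tracking out):
config = {'b': 4, 'age': 37, 'val': 52}  # -> config = {'b': 4, 'age': 37, 'val': 52}
out = config['b'] + config['age'] + config['val']  # -> out = 93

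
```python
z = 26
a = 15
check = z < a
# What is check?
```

Answer: False

Derivation:
Trace (tracking check):
z = 26  # -> z = 26
a = 15  # -> a = 15
check = z < a  # -> check = False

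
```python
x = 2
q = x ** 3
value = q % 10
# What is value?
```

Trace (tracking value):
x = 2  # -> x = 2
q = x ** 3  # -> q = 8
value = q % 10  # -> value = 8

Answer: 8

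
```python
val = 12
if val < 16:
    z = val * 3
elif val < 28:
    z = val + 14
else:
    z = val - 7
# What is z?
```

Trace (tracking z):
val = 12  # -> val = 12
if val < 16:  # condition is True
    z = val * 3  # -> z = 36

Answer: 36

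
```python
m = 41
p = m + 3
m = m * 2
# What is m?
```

Answer: 82

Derivation:
Trace (tracking m):
m = 41  # -> m = 41
p = m + 3  # -> p = 44
m = m * 2  # -> m = 82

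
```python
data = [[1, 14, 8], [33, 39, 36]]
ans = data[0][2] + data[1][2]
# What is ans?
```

Answer: 44

Derivation:
Trace (tracking ans):
data = [[1, 14, 8], [33, 39, 36]]  # -> data = [[1, 14, 8], [33, 39, 36]]
ans = data[0][2] + data[1][2]  # -> ans = 44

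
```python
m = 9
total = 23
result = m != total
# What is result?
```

Trace (tracking result):
m = 9  # -> m = 9
total = 23  # -> total = 23
result = m != total  # -> result = True

Answer: True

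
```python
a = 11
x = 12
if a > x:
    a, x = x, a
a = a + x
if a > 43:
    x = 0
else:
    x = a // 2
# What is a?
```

Trace (tracking a):
a = 11  # -> a = 11
x = 12  # -> x = 12
if a > x:  # condition is False
a = a + x  # -> a = 23
if a > 43:  # condition is False
else:
    x = a // 2  # -> x = 11

Answer: 23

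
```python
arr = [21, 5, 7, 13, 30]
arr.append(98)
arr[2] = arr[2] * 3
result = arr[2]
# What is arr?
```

Answer: [21, 5, 21, 13, 30, 98]

Derivation:
Trace (tracking arr):
arr = [21, 5, 7, 13, 30]  # -> arr = [21, 5, 7, 13, 30]
arr.append(98)  # -> arr = [21, 5, 7, 13, 30, 98]
arr[2] = arr[2] * 3  # -> arr = [21, 5, 21, 13, 30, 98]
result = arr[2]  # -> result = 21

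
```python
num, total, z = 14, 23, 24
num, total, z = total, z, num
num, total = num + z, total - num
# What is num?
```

Answer: 37

Derivation:
Trace (tracking num):
num, total, z = (14, 23, 24)  # -> num = 14, total = 23, z = 24
num, total, z = (total, z, num)  # -> num = 23, total = 24, z = 14
num, total = (num + z, total - num)  # -> num = 37, total = 1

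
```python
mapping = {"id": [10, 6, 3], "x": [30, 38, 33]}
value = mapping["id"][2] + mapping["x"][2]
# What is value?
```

Answer: 36

Derivation:
Trace (tracking value):
mapping = {'id': [10, 6, 3], 'x': [30, 38, 33]}  # -> mapping = {'id': [10, 6, 3], 'x': [30, 38, 33]}
value = mapping['id'][2] + mapping['x'][2]  # -> value = 36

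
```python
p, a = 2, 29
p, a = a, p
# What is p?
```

Trace (tracking p):
p, a = (2, 29)  # -> p = 2, a = 29
p, a = (a, p)  # -> p = 29, a = 2

Answer: 29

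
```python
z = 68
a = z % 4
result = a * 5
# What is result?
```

Trace (tracking result):
z = 68  # -> z = 68
a = z % 4  # -> a = 0
result = a * 5  # -> result = 0

Answer: 0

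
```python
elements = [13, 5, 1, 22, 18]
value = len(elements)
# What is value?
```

Answer: 5

Derivation:
Trace (tracking value):
elements = [13, 5, 1, 22, 18]  # -> elements = [13, 5, 1, 22, 18]
value = len(elements)  # -> value = 5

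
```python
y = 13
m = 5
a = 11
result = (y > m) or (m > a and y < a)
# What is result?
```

Answer: True

Derivation:
Trace (tracking result):
y = 13  # -> y = 13
m = 5  # -> m = 5
a = 11  # -> a = 11
result = y > m or (m > a and y < a)  # -> result = True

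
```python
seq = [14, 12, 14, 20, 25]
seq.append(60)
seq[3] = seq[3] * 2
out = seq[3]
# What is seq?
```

Answer: [14, 12, 14, 40, 25, 60]

Derivation:
Trace (tracking seq):
seq = [14, 12, 14, 20, 25]  # -> seq = [14, 12, 14, 20, 25]
seq.append(60)  # -> seq = [14, 12, 14, 20, 25, 60]
seq[3] = seq[3] * 2  # -> seq = [14, 12, 14, 40, 25, 60]
out = seq[3]  # -> out = 40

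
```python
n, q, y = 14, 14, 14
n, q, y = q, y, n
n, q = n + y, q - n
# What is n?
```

Trace (tracking n):
n, q, y = (14, 14, 14)  # -> n = 14, q = 14, y = 14
n, q, y = (q, y, n)  # -> n = 14, q = 14, y = 14
n, q = (n + y, q - n)  # -> n = 28, q = 0

Answer: 28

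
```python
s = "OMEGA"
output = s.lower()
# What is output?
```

Answer: 'omega'

Derivation:
Trace (tracking output):
s = 'OMEGA'  # -> s = 'OMEGA'
output = s.lower()  # -> output = 'omega'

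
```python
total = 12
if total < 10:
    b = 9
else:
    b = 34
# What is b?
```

Answer: 34

Derivation:
Trace (tracking b):
total = 12  # -> total = 12
if total < 10:  # condition is False
else:
    b = 34  # -> b = 34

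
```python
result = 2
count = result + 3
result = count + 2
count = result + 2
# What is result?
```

Trace (tracking result):
result = 2  # -> result = 2
count = result + 3  # -> count = 5
result = count + 2  # -> result = 7
count = result + 2  # -> count = 9

Answer: 7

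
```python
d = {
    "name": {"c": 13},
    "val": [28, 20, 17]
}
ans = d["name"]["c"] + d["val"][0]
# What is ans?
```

Answer: 41

Derivation:
Trace (tracking ans):
d = {'name': {'c': 13}, 'val': [28, 20, 17]}  # -> d = {'name': {'c': 13}, 'val': [28, 20, 17]}
ans = d['name']['c'] + d['val'][0]  # -> ans = 41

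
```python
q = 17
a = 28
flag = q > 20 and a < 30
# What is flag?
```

Trace (tracking flag):
q = 17  # -> q = 17
a = 28  # -> a = 28
flag = q > 20 and a < 30  # -> flag = False

Answer: False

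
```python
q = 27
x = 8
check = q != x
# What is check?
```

Answer: True

Derivation:
Trace (tracking check):
q = 27  # -> q = 27
x = 8  # -> x = 8
check = q != x  # -> check = True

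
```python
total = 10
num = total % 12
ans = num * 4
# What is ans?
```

Answer: 40

Derivation:
Trace (tracking ans):
total = 10  # -> total = 10
num = total % 12  # -> num = 10
ans = num * 4  # -> ans = 40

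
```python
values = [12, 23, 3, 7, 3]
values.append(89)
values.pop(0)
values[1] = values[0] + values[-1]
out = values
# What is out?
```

Trace (tracking out):
values = [12, 23, 3, 7, 3]  # -> values = [12, 23, 3, 7, 3]
values.append(89)  # -> values = [12, 23, 3, 7, 3, 89]
values.pop(0)  # -> values = [23, 3, 7, 3, 89]
values[1] = values[0] + values[-1]  # -> values = [23, 112, 7, 3, 89]
out = values  # -> out = [23, 112, 7, 3, 89]

Answer: [23, 112, 7, 3, 89]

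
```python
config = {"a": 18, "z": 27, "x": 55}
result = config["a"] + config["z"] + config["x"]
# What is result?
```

Answer: 100

Derivation:
Trace (tracking result):
config = {'a': 18, 'z': 27, 'x': 55}  # -> config = {'a': 18, 'z': 27, 'x': 55}
result = config['a'] + config['z'] + config['x']  # -> result = 100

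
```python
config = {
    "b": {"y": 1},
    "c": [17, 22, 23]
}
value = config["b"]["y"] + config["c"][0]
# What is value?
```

Trace (tracking value):
config = {'b': {'y': 1}, 'c': [17, 22, 23]}  # -> config = {'b': {'y': 1}, 'c': [17, 22, 23]}
value = config['b']['y'] + config['c'][0]  # -> value = 18

Answer: 18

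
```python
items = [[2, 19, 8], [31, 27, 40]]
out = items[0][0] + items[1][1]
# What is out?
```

Trace (tracking out):
items = [[2, 19, 8], [31, 27, 40]]  # -> items = [[2, 19, 8], [31, 27, 40]]
out = items[0][0] + items[1][1]  # -> out = 29

Answer: 29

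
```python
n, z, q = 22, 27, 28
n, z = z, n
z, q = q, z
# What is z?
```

Answer: 28

Derivation:
Trace (tracking z):
n, z, q = (22, 27, 28)  # -> n = 22, z = 27, q = 28
n, z = (z, n)  # -> n = 27, z = 22
z, q = (q, z)  # -> z = 28, q = 22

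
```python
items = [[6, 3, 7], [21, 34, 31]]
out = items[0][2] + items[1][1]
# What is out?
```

Answer: 41

Derivation:
Trace (tracking out):
items = [[6, 3, 7], [21, 34, 31]]  # -> items = [[6, 3, 7], [21, 34, 31]]
out = items[0][2] + items[1][1]  # -> out = 41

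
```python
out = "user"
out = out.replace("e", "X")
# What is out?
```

Trace (tracking out):
out = 'user'  # -> out = 'user'
out = out.replace('e', 'X')  # -> out = 'usXr'

Answer: 'usXr'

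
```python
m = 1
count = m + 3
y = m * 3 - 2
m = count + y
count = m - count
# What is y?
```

Answer: 1

Derivation:
Trace (tracking y):
m = 1  # -> m = 1
count = m + 3  # -> count = 4
y = m * 3 - 2  # -> y = 1
m = count + y  # -> m = 5
count = m - count  # -> count = 1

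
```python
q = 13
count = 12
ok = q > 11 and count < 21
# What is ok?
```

Trace (tracking ok):
q = 13  # -> q = 13
count = 12  # -> count = 12
ok = q > 11 and count < 21  # -> ok = True

Answer: True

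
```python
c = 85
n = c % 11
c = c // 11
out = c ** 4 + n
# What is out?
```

Answer: 2409

Derivation:
Trace (tracking out):
c = 85  # -> c = 85
n = c % 11  # -> n = 8
c = c // 11  # -> c = 7
out = c ** 4 + n  # -> out = 2409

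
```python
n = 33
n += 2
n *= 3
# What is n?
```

Trace (tracking n):
n = 33  # -> n = 33
n += 2  # -> n = 35
n *= 3  # -> n = 105

Answer: 105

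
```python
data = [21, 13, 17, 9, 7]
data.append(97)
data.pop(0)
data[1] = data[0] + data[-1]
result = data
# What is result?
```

Trace (tracking result):
data = [21, 13, 17, 9, 7]  # -> data = [21, 13, 17, 9, 7]
data.append(97)  # -> data = [21, 13, 17, 9, 7, 97]
data.pop(0)  # -> data = [13, 17, 9, 7, 97]
data[1] = data[0] + data[-1]  # -> data = [13, 110, 9, 7, 97]
result = data  # -> result = [13, 110, 9, 7, 97]

Answer: [13, 110, 9, 7, 97]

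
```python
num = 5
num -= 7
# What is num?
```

Trace (tracking num):
num = 5  # -> num = 5
num -= 7  # -> num = -2

Answer: -2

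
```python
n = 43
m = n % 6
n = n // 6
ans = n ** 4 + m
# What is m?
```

Answer: 1

Derivation:
Trace (tracking m):
n = 43  # -> n = 43
m = n % 6  # -> m = 1
n = n // 6  # -> n = 7
ans = n ** 4 + m  # -> ans = 2402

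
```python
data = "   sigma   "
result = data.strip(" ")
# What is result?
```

Trace (tracking result):
data = '   sigma   '  # -> data = '   sigma   '
result = data.strip(' ')  # -> result = 'sigma'

Answer: 'sigma'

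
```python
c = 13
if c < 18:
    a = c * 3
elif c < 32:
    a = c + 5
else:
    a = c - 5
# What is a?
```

Trace (tracking a):
c = 13  # -> c = 13
if c < 18:  # condition is True
    a = c * 3  # -> a = 39

Answer: 39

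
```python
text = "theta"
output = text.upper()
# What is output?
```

Answer: 'THETA'

Derivation:
Trace (tracking output):
text = 'theta'  # -> text = 'theta'
output = text.upper()  # -> output = 'THETA'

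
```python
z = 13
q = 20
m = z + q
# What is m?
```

Trace (tracking m):
z = 13  # -> z = 13
q = 20  # -> q = 20
m = z + q  # -> m = 33

Answer: 33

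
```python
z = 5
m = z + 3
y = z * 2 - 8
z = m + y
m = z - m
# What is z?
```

Answer: 10

Derivation:
Trace (tracking z):
z = 5  # -> z = 5
m = z + 3  # -> m = 8
y = z * 2 - 8  # -> y = 2
z = m + y  # -> z = 10
m = z - m  # -> m = 2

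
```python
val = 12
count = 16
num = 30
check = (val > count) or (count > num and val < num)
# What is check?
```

Trace (tracking check):
val = 12  # -> val = 12
count = 16  # -> count = 16
num = 30  # -> num = 30
check = val > count or (count > num and val < num)  # -> check = False

Answer: False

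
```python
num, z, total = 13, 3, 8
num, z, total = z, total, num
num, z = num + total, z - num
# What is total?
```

Answer: 13

Derivation:
Trace (tracking total):
num, z, total = (13, 3, 8)  # -> num = 13, z = 3, total = 8
num, z, total = (z, total, num)  # -> num = 3, z = 8, total = 13
num, z = (num + total, z - num)  # -> num = 16, z = 5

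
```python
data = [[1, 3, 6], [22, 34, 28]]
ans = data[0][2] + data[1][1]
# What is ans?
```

Trace (tracking ans):
data = [[1, 3, 6], [22, 34, 28]]  # -> data = [[1, 3, 6], [22, 34, 28]]
ans = data[0][2] + data[1][1]  # -> ans = 40

Answer: 40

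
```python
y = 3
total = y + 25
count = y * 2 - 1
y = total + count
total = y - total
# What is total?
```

Trace (tracking total):
y = 3  # -> y = 3
total = y + 25  # -> total = 28
count = y * 2 - 1  # -> count = 5
y = total + count  # -> y = 33
total = y - total  # -> total = 5

Answer: 5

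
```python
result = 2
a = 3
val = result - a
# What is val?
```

Answer: -1

Derivation:
Trace (tracking val):
result = 2  # -> result = 2
a = 3  # -> a = 3
val = result - a  # -> val = -1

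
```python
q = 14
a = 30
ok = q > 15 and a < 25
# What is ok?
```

Trace (tracking ok):
q = 14  # -> q = 14
a = 30  # -> a = 30
ok = q > 15 and a < 25  # -> ok = False

Answer: False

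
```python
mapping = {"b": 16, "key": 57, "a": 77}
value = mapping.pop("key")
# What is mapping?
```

Answer: {'b': 16, 'a': 77}

Derivation:
Trace (tracking mapping):
mapping = {'b': 16, 'key': 57, 'a': 77}  # -> mapping = {'b': 16, 'key': 57, 'a': 77}
value = mapping.pop('key')  # -> value = 57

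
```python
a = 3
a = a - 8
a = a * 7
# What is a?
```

Answer: -35

Derivation:
Trace (tracking a):
a = 3  # -> a = 3
a = a - 8  # -> a = -5
a = a * 7  # -> a = -35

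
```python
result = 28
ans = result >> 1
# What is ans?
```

Answer: 14

Derivation:
Trace (tracking ans):
result = 28  # -> result = 28
ans = result >> 1  # -> ans = 14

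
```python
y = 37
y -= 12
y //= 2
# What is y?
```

Trace (tracking y):
y = 37  # -> y = 37
y -= 12  # -> y = 25
y //= 2  # -> y = 12

Answer: 12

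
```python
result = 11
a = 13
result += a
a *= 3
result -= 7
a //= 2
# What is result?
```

Trace (tracking result):
result = 11  # -> result = 11
a = 13  # -> a = 13
result += a  # -> result = 24
a *= 3  # -> a = 39
result -= 7  # -> result = 17
a //= 2  # -> a = 19

Answer: 17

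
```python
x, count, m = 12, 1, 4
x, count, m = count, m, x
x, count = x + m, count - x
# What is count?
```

Answer: 3

Derivation:
Trace (tracking count):
x, count, m = (12, 1, 4)  # -> x = 12, count = 1, m = 4
x, count, m = (count, m, x)  # -> x = 1, count = 4, m = 12
x, count = (x + m, count - x)  # -> x = 13, count = 3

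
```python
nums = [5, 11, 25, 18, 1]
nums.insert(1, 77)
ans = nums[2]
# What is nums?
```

Trace (tracking nums):
nums = [5, 11, 25, 18, 1]  # -> nums = [5, 11, 25, 18, 1]
nums.insert(1, 77)  # -> nums = [5, 77, 11, 25, 18, 1]
ans = nums[2]  # -> ans = 11

Answer: [5, 77, 11, 25, 18, 1]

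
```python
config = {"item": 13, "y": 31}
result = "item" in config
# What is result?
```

Trace (tracking result):
config = {'item': 13, 'y': 31}  # -> config = {'item': 13, 'y': 31}
result = 'item' in config  # -> result = True

Answer: True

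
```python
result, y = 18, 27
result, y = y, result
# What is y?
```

Trace (tracking y):
result, y = (18, 27)  # -> result = 18, y = 27
result, y = (y, result)  # -> result = 27, y = 18

Answer: 18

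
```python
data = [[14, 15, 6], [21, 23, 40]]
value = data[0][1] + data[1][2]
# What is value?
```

Answer: 55

Derivation:
Trace (tracking value):
data = [[14, 15, 6], [21, 23, 40]]  # -> data = [[14, 15, 6], [21, 23, 40]]
value = data[0][1] + data[1][2]  # -> value = 55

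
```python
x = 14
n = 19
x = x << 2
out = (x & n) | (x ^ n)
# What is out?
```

Answer: 59

Derivation:
Trace (tracking out):
x = 14  # -> x = 14
n = 19  # -> n = 19
x = x << 2  # -> x = 56
out = x & n | x ^ n  # -> out = 59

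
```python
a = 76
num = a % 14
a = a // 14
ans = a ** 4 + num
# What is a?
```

Trace (tracking a):
a = 76  # -> a = 76
num = a % 14  # -> num = 6
a = a // 14  # -> a = 5
ans = a ** 4 + num  # -> ans = 631

Answer: 5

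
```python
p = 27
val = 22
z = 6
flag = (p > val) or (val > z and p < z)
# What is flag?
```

Trace (tracking flag):
p = 27  # -> p = 27
val = 22  # -> val = 22
z = 6  # -> z = 6
flag = p > val or (val > z and p < z)  # -> flag = True

Answer: True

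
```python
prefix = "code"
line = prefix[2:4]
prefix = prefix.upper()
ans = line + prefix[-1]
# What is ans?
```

Answer: 'deE'

Derivation:
Trace (tracking ans):
prefix = 'code'  # -> prefix = 'code'
line = prefix[2:4]  # -> line = 'de'
prefix = prefix.upper()  # -> prefix = 'CODE'
ans = line + prefix[-1]  # -> ans = 'deE'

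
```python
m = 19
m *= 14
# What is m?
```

Trace (tracking m):
m = 19  # -> m = 19
m *= 14  # -> m = 266

Answer: 266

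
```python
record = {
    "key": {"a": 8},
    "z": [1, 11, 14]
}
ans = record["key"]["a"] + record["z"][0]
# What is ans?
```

Trace (tracking ans):
record = {'key': {'a': 8}, 'z': [1, 11, 14]}  # -> record = {'key': {'a': 8}, 'z': [1, 11, 14]}
ans = record['key']['a'] + record['z'][0]  # -> ans = 9

Answer: 9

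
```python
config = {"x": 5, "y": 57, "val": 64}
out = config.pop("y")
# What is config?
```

Trace (tracking config):
config = {'x': 5, 'y': 57, 'val': 64}  # -> config = {'x': 5, 'y': 57, 'val': 64}
out = config.pop('y')  # -> out = 57

Answer: {'x': 5, 'val': 64}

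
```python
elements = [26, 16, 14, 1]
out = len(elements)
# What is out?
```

Trace (tracking out):
elements = [26, 16, 14, 1]  # -> elements = [26, 16, 14, 1]
out = len(elements)  # -> out = 4

Answer: 4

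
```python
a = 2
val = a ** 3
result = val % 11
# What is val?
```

Answer: 8

Derivation:
Trace (tracking val):
a = 2  # -> a = 2
val = a ** 3  # -> val = 8
result = val % 11  # -> result = 8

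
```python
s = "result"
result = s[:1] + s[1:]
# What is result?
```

Trace (tracking result):
s = 'result'  # -> s = 'result'
result = s[:1] + s[1:]  # -> result = 'result'

Answer: 'result'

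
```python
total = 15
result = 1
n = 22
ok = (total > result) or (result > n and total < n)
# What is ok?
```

Answer: True

Derivation:
Trace (tracking ok):
total = 15  # -> total = 15
result = 1  # -> result = 1
n = 22  # -> n = 22
ok = total > result or (result > n and total < n)  # -> ok = True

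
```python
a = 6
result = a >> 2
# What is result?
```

Trace (tracking result):
a = 6  # -> a = 6
result = a >> 2  # -> result = 1

Answer: 1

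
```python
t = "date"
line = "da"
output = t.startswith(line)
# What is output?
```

Answer: True

Derivation:
Trace (tracking output):
t = 'date'  # -> t = 'date'
line = 'da'  # -> line = 'da'
output = t.startswith(line)  # -> output = True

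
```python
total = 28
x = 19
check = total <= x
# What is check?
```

Answer: False

Derivation:
Trace (tracking check):
total = 28  # -> total = 28
x = 19  # -> x = 19
check = total <= x  # -> check = False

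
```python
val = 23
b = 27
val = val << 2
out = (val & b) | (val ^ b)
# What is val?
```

Answer: 92

Derivation:
Trace (tracking val):
val = 23  # -> val = 23
b = 27  # -> b = 27
val = val << 2  # -> val = 92
out = val & b | val ^ b  # -> out = 95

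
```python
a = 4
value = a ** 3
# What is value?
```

Answer: 64

Derivation:
Trace (tracking value):
a = 4  # -> a = 4
value = a ** 3  # -> value = 64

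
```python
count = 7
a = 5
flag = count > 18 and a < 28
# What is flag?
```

Answer: False

Derivation:
Trace (tracking flag):
count = 7  # -> count = 7
a = 5  # -> a = 5
flag = count > 18 and a < 28  # -> flag = False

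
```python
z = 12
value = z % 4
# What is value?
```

Trace (tracking value):
z = 12  # -> z = 12
value = z % 4  # -> value = 0

Answer: 0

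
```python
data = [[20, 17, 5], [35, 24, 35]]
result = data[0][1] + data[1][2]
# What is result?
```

Trace (tracking result):
data = [[20, 17, 5], [35, 24, 35]]  # -> data = [[20, 17, 5], [35, 24, 35]]
result = data[0][1] + data[1][2]  # -> result = 52

Answer: 52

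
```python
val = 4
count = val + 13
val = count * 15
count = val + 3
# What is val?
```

Trace (tracking val):
val = 4  # -> val = 4
count = val + 13  # -> count = 17
val = count * 15  # -> val = 255
count = val + 3  # -> count = 258

Answer: 255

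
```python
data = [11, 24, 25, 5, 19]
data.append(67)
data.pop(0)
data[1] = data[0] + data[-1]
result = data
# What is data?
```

Trace (tracking data):
data = [11, 24, 25, 5, 19]  # -> data = [11, 24, 25, 5, 19]
data.append(67)  # -> data = [11, 24, 25, 5, 19, 67]
data.pop(0)  # -> data = [24, 25, 5, 19, 67]
data[1] = data[0] + data[-1]  # -> data = [24, 91, 5, 19, 67]
result = data  # -> result = [24, 91, 5, 19, 67]

Answer: [24, 91, 5, 19, 67]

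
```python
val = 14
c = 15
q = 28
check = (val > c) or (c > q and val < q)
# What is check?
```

Trace (tracking check):
val = 14  # -> val = 14
c = 15  # -> c = 15
q = 28  # -> q = 28
check = val > c or (c > q and val < q)  # -> check = False

Answer: False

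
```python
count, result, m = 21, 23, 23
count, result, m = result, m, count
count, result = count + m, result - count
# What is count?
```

Trace (tracking count):
count, result, m = (21, 23, 23)  # -> count = 21, result = 23, m = 23
count, result, m = (result, m, count)  # -> count = 23, result = 23, m = 21
count, result = (count + m, result - count)  # -> count = 44, result = 0

Answer: 44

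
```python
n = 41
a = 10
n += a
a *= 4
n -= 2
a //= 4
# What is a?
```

Trace (tracking a):
n = 41  # -> n = 41
a = 10  # -> a = 10
n += a  # -> n = 51
a *= 4  # -> a = 40
n -= 2  # -> n = 49
a //= 4  # -> a = 10

Answer: 10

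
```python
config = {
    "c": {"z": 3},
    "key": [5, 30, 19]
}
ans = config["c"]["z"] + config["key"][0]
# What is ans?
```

Answer: 8

Derivation:
Trace (tracking ans):
config = {'c': {'z': 3}, 'key': [5, 30, 19]}  # -> config = {'c': {'z': 3}, 'key': [5, 30, 19]}
ans = config['c']['z'] + config['key'][0]  # -> ans = 8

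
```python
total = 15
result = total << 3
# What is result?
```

Answer: 120

Derivation:
Trace (tracking result):
total = 15  # -> total = 15
result = total << 3  # -> result = 120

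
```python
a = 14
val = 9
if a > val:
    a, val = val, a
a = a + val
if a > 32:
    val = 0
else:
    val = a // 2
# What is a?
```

Answer: 23

Derivation:
Trace (tracking a):
a = 14  # -> a = 14
val = 9  # -> val = 9
if a > val:  # condition is True
    a, val = (val, a)  # -> a = 9, val = 14
a = a + val  # -> a = 23
if a > 32:  # condition is False
else:
    val = a // 2  # -> val = 11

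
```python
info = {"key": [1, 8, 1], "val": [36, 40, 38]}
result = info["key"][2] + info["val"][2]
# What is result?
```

Trace (tracking result):
info = {'key': [1, 8, 1], 'val': [36, 40, 38]}  # -> info = {'key': [1, 8, 1], 'val': [36, 40, 38]}
result = info['key'][2] + info['val'][2]  # -> result = 39

Answer: 39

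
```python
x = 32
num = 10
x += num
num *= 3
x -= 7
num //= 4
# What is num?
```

Trace (tracking num):
x = 32  # -> x = 32
num = 10  # -> num = 10
x += num  # -> x = 42
num *= 3  # -> num = 30
x -= 7  # -> x = 35
num //= 4  # -> num = 7

Answer: 7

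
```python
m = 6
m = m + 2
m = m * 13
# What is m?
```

Trace (tracking m):
m = 6  # -> m = 6
m = m + 2  # -> m = 8
m = m * 13  # -> m = 104

Answer: 104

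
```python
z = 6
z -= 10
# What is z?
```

Answer: -4

Derivation:
Trace (tracking z):
z = 6  # -> z = 6
z -= 10  # -> z = -4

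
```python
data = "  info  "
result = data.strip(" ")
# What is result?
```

Trace (tracking result):
data = '  info  '  # -> data = '  info  '
result = data.strip(' ')  # -> result = 'info'

Answer: 'info'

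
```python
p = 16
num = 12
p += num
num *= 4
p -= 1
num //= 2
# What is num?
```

Answer: 24

Derivation:
Trace (tracking num):
p = 16  # -> p = 16
num = 12  # -> num = 12
p += num  # -> p = 28
num *= 4  # -> num = 48
p -= 1  # -> p = 27
num //= 2  # -> num = 24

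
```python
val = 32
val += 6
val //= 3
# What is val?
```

Trace (tracking val):
val = 32  # -> val = 32
val += 6  # -> val = 38
val //= 3  # -> val = 12

Answer: 12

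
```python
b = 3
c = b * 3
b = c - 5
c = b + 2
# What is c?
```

Trace (tracking c):
b = 3  # -> b = 3
c = b * 3  # -> c = 9
b = c - 5  # -> b = 4
c = b + 2  # -> c = 6

Answer: 6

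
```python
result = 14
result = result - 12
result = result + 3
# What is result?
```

Answer: 5

Derivation:
Trace (tracking result):
result = 14  # -> result = 14
result = result - 12  # -> result = 2
result = result + 3  # -> result = 5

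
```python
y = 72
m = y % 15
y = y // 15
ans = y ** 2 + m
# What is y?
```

Trace (tracking y):
y = 72  # -> y = 72
m = y % 15  # -> m = 12
y = y // 15  # -> y = 4
ans = y ** 2 + m  # -> ans = 28

Answer: 4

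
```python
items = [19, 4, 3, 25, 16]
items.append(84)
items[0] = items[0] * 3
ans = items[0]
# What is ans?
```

Trace (tracking ans):
items = [19, 4, 3, 25, 16]  # -> items = [19, 4, 3, 25, 16]
items.append(84)  # -> items = [19, 4, 3, 25, 16, 84]
items[0] = items[0] * 3  # -> items = [57, 4, 3, 25, 16, 84]
ans = items[0]  # -> ans = 57

Answer: 57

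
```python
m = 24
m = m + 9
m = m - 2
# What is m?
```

Trace (tracking m):
m = 24  # -> m = 24
m = m + 9  # -> m = 33
m = m - 2  # -> m = 31

Answer: 31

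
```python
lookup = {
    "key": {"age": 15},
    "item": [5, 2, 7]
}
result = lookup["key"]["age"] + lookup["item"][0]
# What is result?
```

Answer: 20

Derivation:
Trace (tracking result):
lookup = {'key': {'age': 15}, 'item': [5, 2, 7]}  # -> lookup = {'key': {'age': 15}, 'item': [5, 2, 7]}
result = lookup['key']['age'] + lookup['item'][0]  # -> result = 20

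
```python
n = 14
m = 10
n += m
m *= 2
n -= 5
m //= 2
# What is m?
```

Trace (tracking m):
n = 14  # -> n = 14
m = 10  # -> m = 10
n += m  # -> n = 24
m *= 2  # -> m = 20
n -= 5  # -> n = 19
m //= 2  # -> m = 10

Answer: 10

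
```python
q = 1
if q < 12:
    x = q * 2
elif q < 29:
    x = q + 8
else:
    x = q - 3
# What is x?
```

Trace (tracking x):
q = 1  # -> q = 1
if q < 12:  # condition is True
    x = q * 2  # -> x = 2

Answer: 2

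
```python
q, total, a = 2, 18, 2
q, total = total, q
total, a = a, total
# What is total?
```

Trace (tracking total):
q, total, a = (2, 18, 2)  # -> q = 2, total = 18, a = 2
q, total = (total, q)  # -> q = 18, total = 2
total, a = (a, total)  # -> total = 2, a = 2

Answer: 2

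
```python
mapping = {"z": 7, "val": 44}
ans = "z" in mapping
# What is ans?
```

Trace (tracking ans):
mapping = {'z': 7, 'val': 44}  # -> mapping = {'z': 7, 'val': 44}
ans = 'z' in mapping  # -> ans = True

Answer: True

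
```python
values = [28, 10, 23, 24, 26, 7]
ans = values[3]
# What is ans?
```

Trace (tracking ans):
values = [28, 10, 23, 24, 26, 7]  # -> values = [28, 10, 23, 24, 26, 7]
ans = values[3]  # -> ans = 24

Answer: 24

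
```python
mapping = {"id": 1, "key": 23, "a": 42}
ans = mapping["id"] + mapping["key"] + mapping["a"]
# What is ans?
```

Answer: 66

Derivation:
Trace (tracking ans):
mapping = {'id': 1, 'key': 23, 'a': 42}  # -> mapping = {'id': 1, 'key': 23, 'a': 42}
ans = mapping['id'] + mapping['key'] + mapping['a']  # -> ans = 66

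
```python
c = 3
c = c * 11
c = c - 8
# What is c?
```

Trace (tracking c):
c = 3  # -> c = 3
c = c * 11  # -> c = 33
c = c - 8  # -> c = 25

Answer: 25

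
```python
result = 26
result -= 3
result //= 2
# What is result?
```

Trace (tracking result):
result = 26  # -> result = 26
result -= 3  # -> result = 23
result //= 2  # -> result = 11

Answer: 11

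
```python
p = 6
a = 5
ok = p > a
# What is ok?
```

Answer: True

Derivation:
Trace (tracking ok):
p = 6  # -> p = 6
a = 5  # -> a = 5
ok = p > a  # -> ok = True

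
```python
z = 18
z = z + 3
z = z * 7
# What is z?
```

Answer: 147

Derivation:
Trace (tracking z):
z = 18  # -> z = 18
z = z + 3  # -> z = 21
z = z * 7  # -> z = 147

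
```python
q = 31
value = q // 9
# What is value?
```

Answer: 3

Derivation:
Trace (tracking value):
q = 31  # -> q = 31
value = q // 9  # -> value = 3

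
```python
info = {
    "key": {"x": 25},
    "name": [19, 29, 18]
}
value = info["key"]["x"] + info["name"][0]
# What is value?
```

Trace (tracking value):
info = {'key': {'x': 25}, 'name': [19, 29, 18]}  # -> info = {'key': {'x': 25}, 'name': [19, 29, 18]}
value = info['key']['x'] + info['name'][0]  # -> value = 44

Answer: 44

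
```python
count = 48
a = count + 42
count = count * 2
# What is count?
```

Trace (tracking count):
count = 48  # -> count = 48
a = count + 42  # -> a = 90
count = count * 2  # -> count = 96

Answer: 96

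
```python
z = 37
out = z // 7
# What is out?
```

Answer: 5

Derivation:
Trace (tracking out):
z = 37  # -> z = 37
out = z // 7  # -> out = 5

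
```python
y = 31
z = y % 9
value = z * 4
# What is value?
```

Trace (tracking value):
y = 31  # -> y = 31
z = y % 9  # -> z = 4
value = z * 4  # -> value = 16

Answer: 16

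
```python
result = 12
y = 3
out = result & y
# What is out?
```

Trace (tracking out):
result = 12  # -> result = 12
y = 3  # -> y = 3
out = result & y  # -> out = 0

Answer: 0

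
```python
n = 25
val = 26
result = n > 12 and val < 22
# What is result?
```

Answer: False

Derivation:
Trace (tracking result):
n = 25  # -> n = 25
val = 26  # -> val = 26
result = n > 12 and val < 22  # -> result = False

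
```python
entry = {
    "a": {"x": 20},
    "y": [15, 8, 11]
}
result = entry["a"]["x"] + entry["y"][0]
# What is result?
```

Answer: 35

Derivation:
Trace (tracking result):
entry = {'a': {'x': 20}, 'y': [15, 8, 11]}  # -> entry = {'a': {'x': 20}, 'y': [15, 8, 11]}
result = entry['a']['x'] + entry['y'][0]  # -> result = 35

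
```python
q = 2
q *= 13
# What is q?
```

Trace (tracking q):
q = 2  # -> q = 2
q *= 13  # -> q = 26

Answer: 26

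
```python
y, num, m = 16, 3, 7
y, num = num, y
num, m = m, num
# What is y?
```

Answer: 3

Derivation:
Trace (tracking y):
y, num, m = (16, 3, 7)  # -> y = 16, num = 3, m = 7
y, num = (num, y)  # -> y = 3, num = 16
num, m = (m, num)  # -> num = 7, m = 16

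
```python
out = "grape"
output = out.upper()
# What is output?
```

Trace (tracking output):
out = 'grape'  # -> out = 'grape'
output = out.upper()  # -> output = 'GRAPE'

Answer: 'GRAPE'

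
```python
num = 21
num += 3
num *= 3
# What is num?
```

Answer: 72

Derivation:
Trace (tracking num):
num = 21  # -> num = 21
num += 3  # -> num = 24
num *= 3  # -> num = 72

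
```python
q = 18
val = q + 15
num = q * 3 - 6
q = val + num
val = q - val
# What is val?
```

Trace (tracking val):
q = 18  # -> q = 18
val = q + 15  # -> val = 33
num = q * 3 - 6  # -> num = 48
q = val + num  # -> q = 81
val = q - val  # -> val = 48

Answer: 48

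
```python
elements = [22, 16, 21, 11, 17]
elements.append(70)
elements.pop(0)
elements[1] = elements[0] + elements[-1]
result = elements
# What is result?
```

Answer: [16, 86, 11, 17, 70]

Derivation:
Trace (tracking result):
elements = [22, 16, 21, 11, 17]  # -> elements = [22, 16, 21, 11, 17]
elements.append(70)  # -> elements = [22, 16, 21, 11, 17, 70]
elements.pop(0)  # -> elements = [16, 21, 11, 17, 70]
elements[1] = elements[0] + elements[-1]  # -> elements = [16, 86, 11, 17, 70]
result = elements  # -> result = [16, 86, 11, 17, 70]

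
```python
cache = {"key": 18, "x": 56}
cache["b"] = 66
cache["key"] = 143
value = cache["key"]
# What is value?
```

Answer: 143

Derivation:
Trace (tracking value):
cache = {'key': 18, 'x': 56}  # -> cache = {'key': 18, 'x': 56}
cache['b'] = 66  # -> cache = {'key': 18, 'x': 56, 'b': 66}
cache['key'] = 143  # -> cache = {'key': 143, 'x': 56, 'b': 66}
value = cache['key']  # -> value = 143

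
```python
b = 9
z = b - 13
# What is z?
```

Answer: -4

Derivation:
Trace (tracking z):
b = 9  # -> b = 9
z = b - 13  # -> z = -4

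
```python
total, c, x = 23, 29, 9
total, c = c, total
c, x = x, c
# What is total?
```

Answer: 29

Derivation:
Trace (tracking total):
total, c, x = (23, 29, 9)  # -> total = 23, c = 29, x = 9
total, c = (c, total)  # -> total = 29, c = 23
c, x = (x, c)  # -> c = 9, x = 23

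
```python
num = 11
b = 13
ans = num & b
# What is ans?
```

Trace (tracking ans):
num = 11  # -> num = 11
b = 13  # -> b = 13
ans = num & b  # -> ans = 9

Answer: 9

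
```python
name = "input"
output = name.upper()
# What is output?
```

Trace (tracking output):
name = 'input'  # -> name = 'input'
output = name.upper()  # -> output = 'INPUT'

Answer: 'INPUT'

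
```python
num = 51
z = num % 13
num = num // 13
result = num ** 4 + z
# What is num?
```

Trace (tracking num):
num = 51  # -> num = 51
z = num % 13  # -> z = 12
num = num // 13  # -> num = 3
result = num ** 4 + z  # -> result = 93

Answer: 3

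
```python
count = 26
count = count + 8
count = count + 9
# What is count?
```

Trace (tracking count):
count = 26  # -> count = 26
count = count + 8  # -> count = 34
count = count + 9  # -> count = 43

Answer: 43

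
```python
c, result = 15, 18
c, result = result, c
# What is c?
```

Trace (tracking c):
c, result = (15, 18)  # -> c = 15, result = 18
c, result = (result, c)  # -> c = 18, result = 15

Answer: 18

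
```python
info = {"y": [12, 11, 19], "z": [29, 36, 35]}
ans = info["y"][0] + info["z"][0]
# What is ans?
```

Trace (tracking ans):
info = {'y': [12, 11, 19], 'z': [29, 36, 35]}  # -> info = {'y': [12, 11, 19], 'z': [29, 36, 35]}
ans = info['y'][0] + info['z'][0]  # -> ans = 41

Answer: 41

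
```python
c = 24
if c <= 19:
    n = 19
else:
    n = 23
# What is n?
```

Trace (tracking n):
c = 24  # -> c = 24
if c <= 19:  # condition is False
else:
    n = 23  # -> n = 23

Answer: 23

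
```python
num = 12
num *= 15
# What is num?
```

Trace (tracking num):
num = 12  # -> num = 12
num *= 15  # -> num = 180

Answer: 180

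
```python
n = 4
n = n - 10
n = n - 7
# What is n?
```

Trace (tracking n):
n = 4  # -> n = 4
n = n - 10  # -> n = -6
n = n - 7  # -> n = -13

Answer: -13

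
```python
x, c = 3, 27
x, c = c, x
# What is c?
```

Trace (tracking c):
x, c = (3, 27)  # -> x = 3, c = 27
x, c = (c, x)  # -> x = 27, c = 3

Answer: 3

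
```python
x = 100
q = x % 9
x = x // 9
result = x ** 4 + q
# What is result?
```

Trace (tracking result):
x = 100  # -> x = 100
q = x % 9  # -> q = 1
x = x // 9  # -> x = 11
result = x ** 4 + q  # -> result = 14642

Answer: 14642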